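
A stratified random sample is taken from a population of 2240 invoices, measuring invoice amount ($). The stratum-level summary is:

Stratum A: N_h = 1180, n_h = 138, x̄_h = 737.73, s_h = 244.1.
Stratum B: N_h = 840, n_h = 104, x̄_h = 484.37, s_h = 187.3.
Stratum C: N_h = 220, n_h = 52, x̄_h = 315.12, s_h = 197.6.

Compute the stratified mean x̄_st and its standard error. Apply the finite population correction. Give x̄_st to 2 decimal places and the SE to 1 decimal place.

x̄_st = Σ W_h x̄_h = (1180·737.73 + 840·484.37 + 220·315.12)/2240 = 601.21366
V̂(x̄_st) = Σ W_h² (1 − n_h/N_h) s_h²/n_h, with W_h = N_h/N and N = 2240:
  stratum A: (1180/2240)²·(1 − 138/1180)·244.1²/138 = 105.806
  stratum B: (840/2240)²·(1 − 104/840)·187.3²/104 = 41.5627
  stratum C: (220/2240)²·(1 − 52/220)·197.6²/52 = 5.53104
V̂(x̄_st) = 152.9
SE(x̄_st) = √152.9 = 12.3653

x̄_st ≈ 601.21, SE ≈ 12.4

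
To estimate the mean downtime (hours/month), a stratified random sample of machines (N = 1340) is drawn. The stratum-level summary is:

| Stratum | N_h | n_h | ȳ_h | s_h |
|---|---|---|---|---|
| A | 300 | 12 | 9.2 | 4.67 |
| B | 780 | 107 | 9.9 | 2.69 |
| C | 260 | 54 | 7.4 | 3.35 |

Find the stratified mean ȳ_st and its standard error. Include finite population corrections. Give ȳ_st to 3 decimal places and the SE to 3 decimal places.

ȳ_st = Σ W_h ȳ_h = (300·9.2 + 780·9.9 + 260·7.4)/1340 = 9.25821
V̂(ȳ_st) = Σ W_h² (1 − n_h/N_h) s_h²/n_h, with W_h = N_h/N and N = 1340:
  stratum A: (300/1340)²·(1 − 12/300)·4.67²/12 = 0.0874494
  stratum B: (780/1340)²·(1 − 107/780)·2.69²/107 = 0.0197706
  stratum C: (260/1340)²·(1 − 54/260)·3.35²/54 = 0.00619907
V̂(ȳ_st) = 0.113419
SE(ȳ_st) = √0.113419 = 0.336778

ȳ_st ≈ 9.258, SE ≈ 0.337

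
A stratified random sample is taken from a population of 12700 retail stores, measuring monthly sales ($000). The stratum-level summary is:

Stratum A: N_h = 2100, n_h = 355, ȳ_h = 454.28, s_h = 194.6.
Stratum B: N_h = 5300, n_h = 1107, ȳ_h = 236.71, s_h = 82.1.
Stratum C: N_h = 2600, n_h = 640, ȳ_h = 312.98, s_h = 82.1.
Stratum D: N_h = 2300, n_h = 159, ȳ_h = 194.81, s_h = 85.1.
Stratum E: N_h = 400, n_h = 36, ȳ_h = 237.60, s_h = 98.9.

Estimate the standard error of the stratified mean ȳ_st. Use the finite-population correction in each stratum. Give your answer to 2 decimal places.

SE(ȳ_st) ≈ 2.29

V̂(ȳ_st) = Σ W_h² (1 − n_h/N_h) s_h²/n_h, with W_h = N_h/N and N = 12700:
  stratum A: (2100/12700)²·(1 − 355/2100)·194.6²/355 = 2.42362
  stratum B: (5300/12700)²·(1 − 1107/5300)·82.1²/1107 = 0.838942
  stratum C: (2600/12700)²·(1 − 640/2600)·82.1²/640 = 0.332758
  stratum D: (2300/12700)²·(1 − 159/2300)·85.1²/159 = 1.39059
  stratum E: (400/12700)²·(1 − 36/400)·98.9²/36 = 0.24527
V̂(ȳ_st) = 5.23118
SE(ȳ_st) = √5.23118 = 2.28718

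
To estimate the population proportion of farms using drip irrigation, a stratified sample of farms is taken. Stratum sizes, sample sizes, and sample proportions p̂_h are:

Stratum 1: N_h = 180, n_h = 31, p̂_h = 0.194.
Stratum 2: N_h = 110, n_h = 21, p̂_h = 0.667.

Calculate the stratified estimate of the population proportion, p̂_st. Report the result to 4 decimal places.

p̂_st ≈ 0.3734

N = 290; stratum weights W_h = N_h/N.
p̂_st = Σ W_h p̂_h = (180·0.194 + 110·0.667)/290 = 0.37341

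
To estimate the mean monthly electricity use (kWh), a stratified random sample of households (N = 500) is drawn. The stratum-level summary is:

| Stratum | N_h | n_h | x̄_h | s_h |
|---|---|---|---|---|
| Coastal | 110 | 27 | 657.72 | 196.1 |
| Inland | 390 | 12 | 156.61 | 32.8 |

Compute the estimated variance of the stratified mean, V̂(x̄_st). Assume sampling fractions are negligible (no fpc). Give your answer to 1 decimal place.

V̂(x̄_st) ≈ 123.5

V̂(x̄_st) = Σ W_h² s_h²/n_h, with W_h = N_h/N and N = 500:
  stratum Coastal: (110/500)²·196.1²/27 = 68.9345
  stratum Inland: (390/500)²·32.8²/12 = 54.5451
V̂(x̄_st) = 123.48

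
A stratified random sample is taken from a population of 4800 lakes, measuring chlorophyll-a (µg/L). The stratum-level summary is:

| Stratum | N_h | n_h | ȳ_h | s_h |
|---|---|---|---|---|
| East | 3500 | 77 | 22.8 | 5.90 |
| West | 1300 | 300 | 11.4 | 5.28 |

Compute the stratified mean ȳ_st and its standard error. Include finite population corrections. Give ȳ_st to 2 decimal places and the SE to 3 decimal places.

ȳ_st = Σ W_h ȳ_h = (3500·22.8 + 1300·11.4)/4800 = 19.71250
V̂(ȳ_st) = Σ W_h² (1 − n_h/N_h) s_h²/n_h, with W_h = N_h/N and N = 4800:
  stratum East: (3500/4800)²·(1 − 77/3500)·5.90²/77 = 0.235075
  stratum West: (1300/4800)²·(1 − 300/1300)·5.28²/300 = 0.00524333
V̂(ȳ_st) = 0.240318
SE(ȳ_st) = √0.240318 = 0.490222

ȳ_st ≈ 19.71, SE ≈ 0.490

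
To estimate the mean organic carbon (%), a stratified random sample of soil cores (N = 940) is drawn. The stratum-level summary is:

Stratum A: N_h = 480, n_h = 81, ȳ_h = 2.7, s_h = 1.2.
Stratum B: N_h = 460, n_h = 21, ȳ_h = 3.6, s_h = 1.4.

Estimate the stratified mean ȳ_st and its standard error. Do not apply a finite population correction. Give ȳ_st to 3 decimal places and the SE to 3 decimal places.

ȳ_st = Σ W_h ȳ_h = (480·2.7 + 460·3.6)/940 = 3.14043
V̂(ȳ_st) = Σ W_h² s_h²/n_h, with W_h = N_h/N and N = 940:
  stratum A: (480/940)²·1.2²/81 = 0.00463558
  stratum B: (460/940)²·1.4²/21 = 0.022351
V̂(ȳ_st) = 0.0269866
SE(ȳ_st) = √0.0269866 = 0.164276

ȳ_st ≈ 3.140, SE ≈ 0.164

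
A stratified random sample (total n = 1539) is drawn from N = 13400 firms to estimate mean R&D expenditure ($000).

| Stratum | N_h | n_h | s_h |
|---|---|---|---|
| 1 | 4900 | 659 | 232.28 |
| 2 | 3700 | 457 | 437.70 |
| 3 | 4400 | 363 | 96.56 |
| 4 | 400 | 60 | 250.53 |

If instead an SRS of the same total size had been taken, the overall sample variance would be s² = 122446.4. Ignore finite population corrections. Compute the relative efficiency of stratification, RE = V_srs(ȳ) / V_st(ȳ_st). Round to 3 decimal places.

RE ≈ 1.707

V̂(ȳ_st) = Σ W_h² s_h²/n_h, with W_h = N_h/N and N = 13400:
  stratum 1: (4900/13400)²·232.28²/659 = 10.9476
  stratum 2: (3700/13400)²·437.70²/457 = 31.9618
  stratum 3: (4400/13400)²·96.56²/363 = 2.76939
  stratum 4: (400/13400)²·250.53²/60 = 0.932135
V_st = 46.6109
V_srs = s²/n = 122446.4/1539 = 79.5623
Relative efficiency = V_srs / V_st = 79.5623/46.6109 = 1.7069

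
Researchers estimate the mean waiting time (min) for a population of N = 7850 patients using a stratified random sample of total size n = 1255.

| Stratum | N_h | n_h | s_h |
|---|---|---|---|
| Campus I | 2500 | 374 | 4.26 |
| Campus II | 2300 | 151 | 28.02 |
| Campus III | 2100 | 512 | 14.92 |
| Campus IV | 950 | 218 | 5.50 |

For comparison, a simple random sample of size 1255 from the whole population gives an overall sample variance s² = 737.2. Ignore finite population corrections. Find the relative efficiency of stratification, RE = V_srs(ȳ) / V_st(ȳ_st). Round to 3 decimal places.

V̂(ȳ_st) = Σ W_h² s_h²/n_h, with W_h = N_h/N and N = 7850:
  stratum Campus I: (2500/7850)²·4.26²/374 = 0.0049214
  stratum Campus II: (2300/7850)²·28.02²/151 = 0.44635
  stratum Campus III: (2100/7850)²·14.92²/512 = 0.0311148
  stratum Campus IV: (950/7850)²·5.50²/218 = 0.00203225
V_st = 0.484419
V_srs = s²/n = 737.2/1255 = 0.58741
Relative efficiency = V_srs / V_st = 0.58741/0.484419 = 1.2126

RE ≈ 1.213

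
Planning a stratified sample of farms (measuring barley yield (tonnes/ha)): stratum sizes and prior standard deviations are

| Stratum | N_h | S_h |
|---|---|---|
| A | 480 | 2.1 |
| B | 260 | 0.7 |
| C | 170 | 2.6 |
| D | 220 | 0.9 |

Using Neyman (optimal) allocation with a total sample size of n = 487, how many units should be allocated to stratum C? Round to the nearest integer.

Neyman allocation: n_h = n · N_h S_h / Σ N_i S_i, with n = 487.
  stratum A: N_h·S_h = 480·2.1 = 1008.00
  stratum B: N_h·S_h = 260·0.7 = 182.00
  stratum C: N_h·S_h = 170·2.6 = 442.00
  stratum D: N_h·S_h = 220·0.9 = 198.00
Σ N_h S_h = 1830.00
n for stratum C = 487·442.00/1830.00 = 117.625 → 118

118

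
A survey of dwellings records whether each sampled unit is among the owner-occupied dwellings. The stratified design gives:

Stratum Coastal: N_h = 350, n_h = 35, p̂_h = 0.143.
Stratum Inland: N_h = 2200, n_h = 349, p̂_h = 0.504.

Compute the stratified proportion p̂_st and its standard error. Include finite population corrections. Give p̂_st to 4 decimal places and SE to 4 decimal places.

N = 2550; stratum weights W_h = N_h/N.
p̂_st = Σ W_h p̂_h = (350·0.143 + 2200·0.504)/2550 = 0.45445
V̂(p̂_st) = Σ W_h² (1 − n_h/N_h) p̂_h(1−p̂_h)/(n_h−1):
  stratum Coastal: (350/2550)²·(1 − 35/350)·0.143·0.857/34 = 6.11134e-05
  stratum Inland: (2200/2550)²·(1 − 349/2200)·0.504·0.496/348 = 0.000449864
V̂(p̂_st) = 0.000510978; SE = √V̂ = 0.0226048

p̂_st ≈ 0.4545, SE ≈ 0.0226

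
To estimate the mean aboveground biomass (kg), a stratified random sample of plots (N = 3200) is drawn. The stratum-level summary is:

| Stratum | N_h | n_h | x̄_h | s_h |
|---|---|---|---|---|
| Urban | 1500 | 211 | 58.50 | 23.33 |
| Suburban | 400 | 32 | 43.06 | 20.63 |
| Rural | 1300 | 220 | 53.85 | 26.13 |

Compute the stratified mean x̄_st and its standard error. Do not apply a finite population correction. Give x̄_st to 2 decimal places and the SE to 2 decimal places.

x̄_st ≈ 54.68, SE ≈ 1.13

x̄_st = Σ W_h x̄_h = (1500·58.50 + 400·43.06 + 1300·53.85)/3200 = 54.68094
V̂(x̄_st) = Σ W_h² s_h²/n_h, with W_h = N_h/N and N = 3200:
  stratum Urban: (1500/3200)²·23.33²/211 = 0.5668
  stratum Suburban: (400/3200)²·20.63²/32 = 0.207811
  stratum Rural: (1300/3200)²·26.13²/220 = 0.512204
V̂(x̄_st) = 1.28681
SE(x̄_st) = √1.28681 = 1.13438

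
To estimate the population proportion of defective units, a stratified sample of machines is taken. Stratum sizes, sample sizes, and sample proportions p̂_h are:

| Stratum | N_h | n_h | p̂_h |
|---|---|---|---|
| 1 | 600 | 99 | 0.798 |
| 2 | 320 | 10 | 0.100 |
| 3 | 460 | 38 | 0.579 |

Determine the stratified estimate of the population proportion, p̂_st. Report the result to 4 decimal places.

N = 1380; stratum weights W_h = N_h/N.
p̂_st = Σ W_h p̂_h = (600·0.798 + 320·0.100 + 460·0.579)/1380 = 0.56314

p̂_st ≈ 0.5631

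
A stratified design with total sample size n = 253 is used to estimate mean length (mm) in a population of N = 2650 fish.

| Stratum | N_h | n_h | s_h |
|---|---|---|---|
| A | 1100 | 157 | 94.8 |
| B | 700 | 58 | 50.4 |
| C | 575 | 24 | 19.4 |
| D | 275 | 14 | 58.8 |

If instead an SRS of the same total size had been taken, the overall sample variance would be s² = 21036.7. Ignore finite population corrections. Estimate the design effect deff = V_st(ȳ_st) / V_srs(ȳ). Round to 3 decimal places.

deff ≈ 0.196

V̂(ȳ_st) = Σ W_h² s_h²/n_h, with W_h = N_h/N and N = 2650:
  stratum A: (1100/2650)²·94.8²/157 = 9.86304
  stratum B: (700/2650)²·50.4²/58 = 3.05589
  stratum C: (575/2650)²·19.4²/24 = 0.738306
  stratum D: (275/2650)²·58.8²/14 = 2.6595
V_st = 16.3167
V_srs = s²/n = 21036.7/253 = 83.149
deff = V_st / V_srs = 16.3167/83.149 = 0.1962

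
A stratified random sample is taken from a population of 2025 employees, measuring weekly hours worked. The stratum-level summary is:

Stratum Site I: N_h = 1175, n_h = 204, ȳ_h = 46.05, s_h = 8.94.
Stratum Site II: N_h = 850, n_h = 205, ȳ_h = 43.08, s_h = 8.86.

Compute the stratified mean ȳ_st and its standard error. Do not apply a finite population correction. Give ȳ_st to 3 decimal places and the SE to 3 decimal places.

ȳ_st = Σ W_h ȳ_h = (1175·46.05 + 850·43.08)/2025 = 44.80333
V̂(ȳ_st) = Σ W_h² s_h²/n_h, with W_h = N_h/N and N = 2025:
  stratum Site I: (1175/2025)²·8.94²/204 = 0.131908
  stratum Site II: (850/2025)²·8.86²/205 = 0.0674686
V̂(ȳ_st) = 0.199376
SE(ȳ_st) = √0.199376 = 0.446516

ȳ_st ≈ 44.803, SE ≈ 0.447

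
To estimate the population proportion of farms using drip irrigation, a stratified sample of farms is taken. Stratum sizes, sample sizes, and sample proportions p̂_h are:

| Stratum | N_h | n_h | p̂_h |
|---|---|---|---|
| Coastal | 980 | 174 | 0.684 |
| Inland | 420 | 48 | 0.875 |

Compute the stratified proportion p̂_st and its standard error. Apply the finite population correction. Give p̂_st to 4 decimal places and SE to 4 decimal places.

p̂_st ≈ 0.7413, SE ≈ 0.0262

N = 1400; stratum weights W_h = N_h/N.
p̂_st = Σ W_h p̂_h = (980·0.684 + 420·0.875)/1400 = 0.74130
V̂(p̂_st) = Σ W_h² (1 − n_h/N_h) p̂_h(1−p̂_h)/(n_h−1):
  stratum Coastal: (980/1400)²·(1 − 174/980)·0.684·0.316/173 = 0.000503503
  stratum Inland: (420/1400)²·(1 − 48/420)·0.875·0.125/47 = 0.000185505
V̂(p̂_st) = 0.000689008; SE = √V̂ = 0.026249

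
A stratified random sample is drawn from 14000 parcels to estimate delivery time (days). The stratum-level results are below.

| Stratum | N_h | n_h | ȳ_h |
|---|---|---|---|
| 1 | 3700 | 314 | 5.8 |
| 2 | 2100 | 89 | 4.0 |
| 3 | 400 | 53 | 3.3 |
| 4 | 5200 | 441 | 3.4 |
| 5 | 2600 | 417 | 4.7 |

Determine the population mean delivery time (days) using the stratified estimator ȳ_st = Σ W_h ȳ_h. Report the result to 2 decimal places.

N = Σ N_h = 14000. Stratum weights W_h = N_h/N.
ȳ_st = (3700·5.8 + 2100·4.0 + 400·3.3 + 5200·3.4 + 2600·4.7) / 14000 = 4.3629

ȳ_st ≈ 4.36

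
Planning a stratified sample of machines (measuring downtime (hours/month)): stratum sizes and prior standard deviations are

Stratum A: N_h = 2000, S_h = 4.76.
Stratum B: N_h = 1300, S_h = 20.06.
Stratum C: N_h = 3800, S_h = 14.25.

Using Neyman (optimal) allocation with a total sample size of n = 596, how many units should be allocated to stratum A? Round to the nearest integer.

Neyman allocation: n_h = n · N_h S_h / Σ N_i S_i, with n = 596.
  stratum A: N_h·S_h = 2000·4.76 = 9520.00
  stratum B: N_h·S_h = 1300·20.06 = 26078.00
  stratum C: N_h·S_h = 3800·14.25 = 54150.00
Σ N_h S_h = 89748.00
n for stratum A = 596·9520.00/89748.00 = 63.221 → 63

63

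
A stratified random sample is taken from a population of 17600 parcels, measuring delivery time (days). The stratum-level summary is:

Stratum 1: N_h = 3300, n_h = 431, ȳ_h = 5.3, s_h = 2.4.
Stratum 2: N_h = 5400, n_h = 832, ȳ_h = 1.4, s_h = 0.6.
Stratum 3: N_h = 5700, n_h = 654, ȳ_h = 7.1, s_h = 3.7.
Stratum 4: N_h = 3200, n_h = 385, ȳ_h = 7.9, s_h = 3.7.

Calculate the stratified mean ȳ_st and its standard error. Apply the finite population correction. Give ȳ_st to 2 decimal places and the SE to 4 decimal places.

ȳ_st ≈ 5.16, SE ≈ 0.0585

ȳ_st = Σ W_h ȳ_h = (3300·5.3 + 5400·1.4 + 5700·7.1 + 3200·7.9)/17600 = 5.15909
V̂(ȳ_st) = Σ W_h² (1 − n_h/N_h) s_h²/n_h, with W_h = N_h/N and N = 17600:
  stratum 1: (3300/17600)²·(1 − 431/3300)·2.4²/431 = 0.000408474
  stratum 2: (5400/17600)²·(1 − 832/5400)·0.6²/832 = 3.44567e-05
  stratum 3: (5700/17600)²·(1 − 654/5700)·3.7²/654 = 0.00194367
  stratum 4: (3200/17600)²·(1 − 385/3200)·3.7²/385 = 0.00103406
V̂(ȳ_st) = 0.00342066
SE(ȳ_st) = √0.00342066 = 0.0584864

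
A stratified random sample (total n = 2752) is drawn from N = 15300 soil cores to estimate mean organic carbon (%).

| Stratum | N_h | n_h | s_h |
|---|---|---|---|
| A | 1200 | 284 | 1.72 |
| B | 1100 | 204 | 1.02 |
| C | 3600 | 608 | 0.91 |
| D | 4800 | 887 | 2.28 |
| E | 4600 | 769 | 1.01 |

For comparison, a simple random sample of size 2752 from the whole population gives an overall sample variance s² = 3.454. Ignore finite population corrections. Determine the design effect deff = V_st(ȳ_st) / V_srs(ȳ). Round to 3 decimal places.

deff ≈ 0.687

V̂(ȳ_st) = Σ W_h² s_h²/n_h, with W_h = N_h/N and N = 15300:
  stratum A: (1200/15300)²·1.72²/284 = 6.40794e-05
  stratum B: (1100/15300)²·1.02²/204 = 2.63617e-05
  stratum C: (3600/15300)²·0.91²/608 = 7.54052e-05
  stratum D: (4800/15300)²·2.28²/887 = 0.000576827
  stratum E: (4600/15300)²·1.01²/769 = 0.000119908
V_st = 0.000862582
V_srs = s²/n = 3.454/2752 = 0.00125509
deff = V_st / V_srs = 0.000862582/0.00125509 = 0.6873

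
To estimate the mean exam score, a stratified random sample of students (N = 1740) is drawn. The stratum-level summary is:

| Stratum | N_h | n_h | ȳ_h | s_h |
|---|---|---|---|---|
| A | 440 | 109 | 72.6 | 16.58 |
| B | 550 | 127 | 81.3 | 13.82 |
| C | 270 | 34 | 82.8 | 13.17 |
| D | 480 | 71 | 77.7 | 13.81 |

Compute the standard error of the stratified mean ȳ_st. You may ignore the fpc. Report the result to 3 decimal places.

V̂(ȳ_st) = Σ W_h² s_h²/n_h, with W_h = N_h/N and N = 1740:
  stratum A: (440/1740)²·16.58²/109 = 0.161268
  stratum B: (550/1740)²·13.82²/127 = 0.150259
  stratum C: (270/1740)²·13.17²/34 = 0.122835
  stratum D: (480/1740)²·13.81²/71 = 0.204415
V̂(ȳ_st) = 0.638777
SE(ȳ_st) = √0.638777 = 0.799235

SE(ȳ_st) ≈ 0.799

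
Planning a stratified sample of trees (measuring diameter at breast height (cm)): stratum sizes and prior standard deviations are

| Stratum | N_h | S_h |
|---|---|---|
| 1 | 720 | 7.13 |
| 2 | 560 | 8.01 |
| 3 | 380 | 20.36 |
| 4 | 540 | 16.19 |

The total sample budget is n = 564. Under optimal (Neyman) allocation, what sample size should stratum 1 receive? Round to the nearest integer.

111

Neyman allocation: n_h = n · N_h S_h / Σ N_i S_i, with n = 564.
  stratum 1: N_h·S_h = 720·7.13 = 5133.60
  stratum 2: N_h·S_h = 560·8.01 = 4485.60
  stratum 3: N_h·S_h = 380·20.36 = 7736.80
  stratum 4: N_h·S_h = 540·16.19 = 8742.60
Σ N_h S_h = 26098.60
n for stratum 1 = 564·5133.60/26098.60 = 110.939 → 111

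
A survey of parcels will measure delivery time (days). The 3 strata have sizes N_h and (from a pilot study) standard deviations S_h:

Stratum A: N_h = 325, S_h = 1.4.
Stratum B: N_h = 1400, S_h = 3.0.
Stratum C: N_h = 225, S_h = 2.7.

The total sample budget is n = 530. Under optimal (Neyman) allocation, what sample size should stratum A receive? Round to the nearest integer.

46

Neyman allocation: n_h = n · N_h S_h / Σ N_i S_i, with n = 530.
  stratum A: N_h·S_h = 325·1.4 = 455.00
  stratum B: N_h·S_h = 1400·3.0 = 4200.00
  stratum C: N_h·S_h = 225·2.7 = 607.50
Σ N_h S_h = 5262.50
n for stratum A = 530·455.00/5262.50 = 45.824 → 46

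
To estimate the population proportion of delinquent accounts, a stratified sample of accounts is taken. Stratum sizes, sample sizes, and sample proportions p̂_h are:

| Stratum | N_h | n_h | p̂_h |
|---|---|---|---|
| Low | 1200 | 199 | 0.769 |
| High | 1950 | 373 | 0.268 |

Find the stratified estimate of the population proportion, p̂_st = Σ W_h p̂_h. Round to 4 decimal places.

N = 3150; stratum weights W_h = N_h/N.
p̂_st = Σ W_h p̂_h = (1200·0.769 + 1950·0.268)/3150 = 0.45886

p̂_st ≈ 0.4589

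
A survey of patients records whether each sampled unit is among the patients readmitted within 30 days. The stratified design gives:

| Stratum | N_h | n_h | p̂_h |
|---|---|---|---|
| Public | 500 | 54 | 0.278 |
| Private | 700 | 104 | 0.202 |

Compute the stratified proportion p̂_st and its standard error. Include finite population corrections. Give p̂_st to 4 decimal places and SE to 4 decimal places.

p̂_st ≈ 0.2337, SE ≈ 0.0322

N = 1200; stratum weights W_h = N_h/N.
p̂_st = Σ W_h p̂_h = (500·0.278 + 700·0.202)/1200 = 0.23367
V̂(p̂_st) = Σ W_h² (1 − n_h/N_h) p̂_h(1−p̂_h)/(n_h−1):
  stratum Public: (500/1200)²·(1 − 54/500)·0.278·0.722/53 = 0.000586474
  stratum Private: (700/1200)²·(1 − 104/700)·0.202·0.798/103 = 0.000453418
V̂(p̂_st) = 0.00103989; SE = √V̂ = 0.0322474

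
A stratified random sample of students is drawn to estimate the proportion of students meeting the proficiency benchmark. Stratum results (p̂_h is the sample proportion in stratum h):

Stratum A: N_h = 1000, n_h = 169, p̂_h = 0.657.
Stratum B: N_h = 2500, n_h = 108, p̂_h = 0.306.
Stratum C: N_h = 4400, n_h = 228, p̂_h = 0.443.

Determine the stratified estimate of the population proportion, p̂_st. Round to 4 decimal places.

p̂_st ≈ 0.4267

N = 7900; stratum weights W_h = N_h/N.
p̂_st = Σ W_h p̂_h = (1000·0.657 + 2500·0.306 + 4400·0.443)/7900 = 0.42673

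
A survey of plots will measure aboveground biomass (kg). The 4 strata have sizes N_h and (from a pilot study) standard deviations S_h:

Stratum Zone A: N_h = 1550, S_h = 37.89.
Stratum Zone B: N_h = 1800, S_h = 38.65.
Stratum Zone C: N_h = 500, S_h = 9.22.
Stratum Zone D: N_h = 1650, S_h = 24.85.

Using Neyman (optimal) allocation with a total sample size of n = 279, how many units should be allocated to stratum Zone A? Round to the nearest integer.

Neyman allocation: n_h = n · N_h S_h / Σ N_i S_i, with n = 279.
  stratum Zone A: N_h·S_h = 1550·37.89 = 58729.50
  stratum Zone B: N_h·S_h = 1800·38.65 = 69570.00
  stratum Zone C: N_h·S_h = 500·9.22 = 4610.00
  stratum Zone D: N_h·S_h = 1650·24.85 = 41002.50
Σ N_h S_h = 173912.00
n for stratum Zone A = 279·58729.50/173912.00 = 94.217 → 94

94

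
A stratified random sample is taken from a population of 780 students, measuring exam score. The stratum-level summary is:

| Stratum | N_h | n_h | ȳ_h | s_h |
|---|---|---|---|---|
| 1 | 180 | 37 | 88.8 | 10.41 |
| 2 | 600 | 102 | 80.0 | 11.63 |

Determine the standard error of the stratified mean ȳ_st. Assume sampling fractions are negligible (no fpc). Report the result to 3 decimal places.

SE(ȳ_st) ≈ 0.970

V̂(ȳ_st) = Σ W_h² s_h²/n_h, with W_h = N_h/N and N = 780:
  stratum 1: (180/780)²·10.41²/37 = 0.155975
  stratum 2: (600/780)²·11.63²/102 = 0.784644
V̂(ȳ_st) = 0.940619
SE(ȳ_st) = √0.940619 = 0.969855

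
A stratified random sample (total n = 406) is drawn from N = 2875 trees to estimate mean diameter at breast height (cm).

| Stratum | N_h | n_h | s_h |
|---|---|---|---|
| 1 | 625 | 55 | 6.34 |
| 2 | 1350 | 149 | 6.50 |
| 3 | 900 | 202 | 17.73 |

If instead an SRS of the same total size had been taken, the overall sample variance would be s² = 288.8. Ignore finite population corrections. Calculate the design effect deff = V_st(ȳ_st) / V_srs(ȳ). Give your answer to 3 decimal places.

deff ≈ 0.351

V̂(ȳ_st) = Σ W_h² s_h²/n_h, with W_h = N_h/N and N = 2875:
  stratum 1: (625/2875)²·6.34²/55 = 0.0345382
  stratum 2: (1350/2875)²·6.50²/149 = 0.0625219
  stratum 3: (900/2875)²·17.73²/202 = 0.152502
V_st = 0.249562
V_srs = s²/n = 288.8/406 = 0.71133
deff = V_st / V_srs = 0.249562/0.71133 = 0.3508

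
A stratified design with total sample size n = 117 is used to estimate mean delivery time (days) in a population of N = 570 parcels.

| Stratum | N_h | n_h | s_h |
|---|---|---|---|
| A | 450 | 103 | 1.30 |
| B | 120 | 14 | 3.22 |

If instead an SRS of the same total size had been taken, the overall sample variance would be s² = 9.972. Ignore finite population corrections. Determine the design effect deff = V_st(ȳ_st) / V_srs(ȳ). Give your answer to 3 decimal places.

V̂(ȳ_st) = Σ W_h² s_h²/n_h, with W_h = N_h/N and N = 570:
  stratum A: (450/570)²·1.30²/103 = 0.0102264
  stratum B: (120/570)²·3.22²/14 = 0.0328244
V_st = 0.0430508
V_srs = s²/n = 9.972/117 = 0.0852308
deff = V_st / V_srs = 0.0430508/0.0852308 = 0.5051

deff ≈ 0.505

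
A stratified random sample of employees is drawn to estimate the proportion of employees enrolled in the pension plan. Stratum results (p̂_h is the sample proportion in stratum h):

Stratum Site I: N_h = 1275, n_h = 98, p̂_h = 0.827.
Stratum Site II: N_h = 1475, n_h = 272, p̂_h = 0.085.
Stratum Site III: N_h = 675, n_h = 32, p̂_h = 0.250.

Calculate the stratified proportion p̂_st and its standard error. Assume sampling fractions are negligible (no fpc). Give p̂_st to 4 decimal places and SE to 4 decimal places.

p̂_st ≈ 0.3937, SE ≈ 0.0222

N = 3425; stratum weights W_h = N_h/N.
p̂_st = Σ W_h p̂_h = (1275·0.827 + 1475·0.085 + 675·0.250)/3425 = 0.39374
V̂(p̂_st) = Σ W_h² p̂_h(1−p̂_h)/(n_h−1):
  stratum Site I: (1275/3425)²·0.827·0.173/97 = 0.000204399
  stratum Site II: (1475/3425)²·0.085·0.915/271 = 5.32272e-05
  stratum Site III: (675/3425)²·0.250·0.750/31 = 0.000234923
V̂(p̂_st) = 0.00049255; SE = √V̂ = 0.0221935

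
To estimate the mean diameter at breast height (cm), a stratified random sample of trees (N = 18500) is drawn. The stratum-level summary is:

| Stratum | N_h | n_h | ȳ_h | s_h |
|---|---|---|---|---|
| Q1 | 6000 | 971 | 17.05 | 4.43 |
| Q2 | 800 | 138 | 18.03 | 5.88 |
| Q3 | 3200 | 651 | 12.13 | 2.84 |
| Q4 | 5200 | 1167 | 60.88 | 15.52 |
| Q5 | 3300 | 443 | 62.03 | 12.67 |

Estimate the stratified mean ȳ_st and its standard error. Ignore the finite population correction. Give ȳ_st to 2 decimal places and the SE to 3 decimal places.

ȳ_st ≈ 36.58, SE ≈ 0.176

ȳ_st = Σ W_h ȳ_h = (6000·17.05 + 800·18.03 + 3200·12.13 + 5200·60.88 + 3300·62.03)/18500 = 36.58459
V̂(ȳ_st) = Σ W_h² s_h²/n_h, with W_h = N_h/N and N = 18500:
  stratum Q1: (6000/18500)²·4.43²/971 = 0.00212592
  stratum Q2: (800/18500)²·5.88²/138 = 0.000468503
  stratum Q3: (3200/18500)²·2.84²/651 = 0.000370691
  stratum Q4: (5200/18500)²·15.52²/1167 = 0.0163071
  stratum Q5: (3300/18500)²·12.67²/443 = 0.0115301
V̂(ȳ_st) = 0.0308023
SE(ȳ_st) = √0.0308023 = 0.175506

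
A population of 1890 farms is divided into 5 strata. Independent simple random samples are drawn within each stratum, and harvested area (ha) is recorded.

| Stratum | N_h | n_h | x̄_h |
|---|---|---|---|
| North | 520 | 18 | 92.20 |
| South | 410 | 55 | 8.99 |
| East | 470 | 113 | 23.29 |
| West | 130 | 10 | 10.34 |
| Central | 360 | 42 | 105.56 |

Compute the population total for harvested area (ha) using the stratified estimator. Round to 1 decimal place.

τ̂_st = Σ N_h x̄_h = 520·92.20 + 410·8.99 + 470·23.29 + 130·10.34 + 360·105.56 = 101922.0

τ̂_st ≈ 101922.0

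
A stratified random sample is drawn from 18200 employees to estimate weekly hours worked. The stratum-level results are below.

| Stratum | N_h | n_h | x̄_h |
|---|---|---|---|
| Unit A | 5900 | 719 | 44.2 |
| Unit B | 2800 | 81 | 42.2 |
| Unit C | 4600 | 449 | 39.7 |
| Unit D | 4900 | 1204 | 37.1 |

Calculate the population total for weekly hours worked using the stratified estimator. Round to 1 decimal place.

τ̂_st = Σ N_h x̄_h = 5900·44.2 + 2800·42.2 + 4600·39.7 + 4900·37.1 = 743350.0

τ̂_st ≈ 743350.0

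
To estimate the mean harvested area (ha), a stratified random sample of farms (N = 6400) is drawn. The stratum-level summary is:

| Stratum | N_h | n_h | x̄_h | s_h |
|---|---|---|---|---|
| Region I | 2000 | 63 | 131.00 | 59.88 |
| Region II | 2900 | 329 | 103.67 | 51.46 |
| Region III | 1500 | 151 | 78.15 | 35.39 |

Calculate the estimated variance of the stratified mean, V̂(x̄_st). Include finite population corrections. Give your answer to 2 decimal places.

V̂(x̄_st) = Σ W_h² (1 − n_h/N_h) s_h²/n_h, with W_h = N_h/N and N = 6400:
  stratum Region I: (2000/6400)²·(1 − 63/2000)·59.88²/63 = 5.38298
  stratum Region II: (2900/6400)²·(1 − 329/2900)·51.46²/329 = 1.46516
  stratum Region III: (1500/6400)²·(1 − 151/1500)·35.39²/151 = 0.409758
V̂(x̄_st) = 7.25789

V̂(x̄_st) ≈ 7.26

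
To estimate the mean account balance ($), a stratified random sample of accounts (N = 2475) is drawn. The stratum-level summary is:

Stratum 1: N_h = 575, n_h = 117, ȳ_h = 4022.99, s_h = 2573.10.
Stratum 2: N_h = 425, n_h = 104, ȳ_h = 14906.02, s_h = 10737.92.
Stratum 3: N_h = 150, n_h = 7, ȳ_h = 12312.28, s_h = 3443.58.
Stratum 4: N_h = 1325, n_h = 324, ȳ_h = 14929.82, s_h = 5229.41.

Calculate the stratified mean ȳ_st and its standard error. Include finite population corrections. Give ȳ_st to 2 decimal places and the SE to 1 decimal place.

ȳ_st = Σ W_h ȳ_h = (575·4022.99 + 425·14906.02 + 150·12312.28 + 1325·14929.82)/2475 = 12233.18434
V̂(ȳ_st) = Σ W_h² (1 − n_h/N_h) s_h²/n_h, with W_h = N_h/N and N = 2475:
  stratum 1: (575/2475)²·(1 − 117/575)·2573.10²/117 = 2432.82
  stratum 2: (425/2475)²·(1 − 104/425)·10737.92²/104 = 24691.7
  stratum 3: (150/2475)²·(1 − 7/150)·3443.58²/7 = 5931.97
  stratum 4: (1325/2475)²·(1 − 324/1325)·5229.41²/324 = 18275.1
V̂(ȳ_st) = 51331.6
SE(ȳ_st) = √51331.6 = 226.565

ȳ_st ≈ 12233.18, SE ≈ 226.6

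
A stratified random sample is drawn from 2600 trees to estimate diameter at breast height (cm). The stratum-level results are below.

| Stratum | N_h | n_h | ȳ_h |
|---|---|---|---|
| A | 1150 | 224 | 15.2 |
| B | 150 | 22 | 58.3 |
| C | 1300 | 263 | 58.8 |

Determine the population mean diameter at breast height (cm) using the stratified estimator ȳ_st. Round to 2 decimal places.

ȳ_st ≈ 39.49

N = Σ N_h = 2600. Stratum weights W_h = N_h/N.
ȳ_st = (1150·15.2 + 150·58.3 + 1300·58.8) / 2600 = 39.4865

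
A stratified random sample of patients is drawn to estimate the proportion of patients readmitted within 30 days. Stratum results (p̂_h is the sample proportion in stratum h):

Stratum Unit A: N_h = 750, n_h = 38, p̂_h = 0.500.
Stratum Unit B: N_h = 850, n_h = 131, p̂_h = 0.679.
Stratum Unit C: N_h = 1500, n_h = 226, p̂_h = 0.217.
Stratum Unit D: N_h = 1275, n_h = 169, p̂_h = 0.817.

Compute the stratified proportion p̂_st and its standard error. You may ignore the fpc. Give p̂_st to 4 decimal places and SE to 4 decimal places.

N = 4375; stratum weights W_h = N_h/N.
p̂_st = Σ W_h p̂_h = (750·0.500 + 850·0.679 + 1500·0.217 + 1275·0.817)/4375 = 0.53013
V̂(p̂_st) = Σ W_h² p̂_h(1−p̂_h)/(n_h−1):
  stratum Unit A: (750/4375)²·0.500·0.500/37 = 0.000198566
  stratum Unit B: (850/4375)²·0.679·0.321/130 = 6.32868e-05
  stratum Unit C: (1500/4375)²·0.217·0.783/225 = 8.87698e-05
  stratum Unit D: (1275/4375)²·0.817·0.183/168 = 7.55837e-05
V̂(p̂_st) = 0.000426206; SE = √V̂ = 0.0206448

p̂_st ≈ 0.5301, SE ≈ 0.0206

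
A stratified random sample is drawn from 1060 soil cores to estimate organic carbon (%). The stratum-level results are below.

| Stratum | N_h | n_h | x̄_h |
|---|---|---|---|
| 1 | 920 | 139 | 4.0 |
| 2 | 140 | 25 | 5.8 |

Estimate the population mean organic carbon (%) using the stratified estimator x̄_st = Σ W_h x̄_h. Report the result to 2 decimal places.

N = Σ N_h = 1060. Stratum weights W_h = N_h/N.
x̄_st = (920·4.0 + 140·5.8) / 1060 = 4.2377

x̄_st ≈ 4.24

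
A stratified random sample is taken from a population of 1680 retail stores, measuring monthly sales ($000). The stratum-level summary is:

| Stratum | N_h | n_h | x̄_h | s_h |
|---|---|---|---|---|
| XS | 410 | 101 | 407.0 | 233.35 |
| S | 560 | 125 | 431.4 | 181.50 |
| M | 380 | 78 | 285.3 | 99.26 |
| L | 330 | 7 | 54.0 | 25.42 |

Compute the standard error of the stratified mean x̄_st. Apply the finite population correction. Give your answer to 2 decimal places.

V̂(x̄_st) = Σ W_h² (1 − n_h/N_h) s_h²/n_h, with W_h = N_h/N and N = 1680:
  stratum XS: (410/1680)²·(1 − 101/410)·233.35²/101 = 24.2001
  stratum S: (560/1680)²·(1 − 125/560)·181.50²/125 = 22.7458
  stratum M: (380/1680)²·(1 − 78/380)·99.26²/78 = 5.13601
  stratum L: (330/1680)²·(1 − 7/330)·25.42²/7 = 3.48619
V̂(x̄_st) = 55.5682
SE(x̄_st) = √55.5682 = 7.45441

SE(x̄_st) ≈ 7.45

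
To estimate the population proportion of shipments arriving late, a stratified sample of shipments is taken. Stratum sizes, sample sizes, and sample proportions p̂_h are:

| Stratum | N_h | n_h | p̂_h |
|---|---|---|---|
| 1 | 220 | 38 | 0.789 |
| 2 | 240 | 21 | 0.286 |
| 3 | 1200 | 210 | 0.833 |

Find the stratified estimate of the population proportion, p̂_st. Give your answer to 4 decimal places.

p̂_st ≈ 0.7481

N = 1660; stratum weights W_h = N_h/N.
p̂_st = Σ W_h p̂_h = (220·0.789 + 240·0.286 + 1200·0.833)/1660 = 0.74808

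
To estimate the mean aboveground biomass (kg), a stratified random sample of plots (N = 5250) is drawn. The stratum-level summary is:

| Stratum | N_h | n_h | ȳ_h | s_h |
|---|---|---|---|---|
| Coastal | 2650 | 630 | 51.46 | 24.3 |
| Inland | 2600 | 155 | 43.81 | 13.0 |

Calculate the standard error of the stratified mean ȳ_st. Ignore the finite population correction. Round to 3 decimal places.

V̂(ȳ_st) = Σ W_h² s_h²/n_h, with W_h = N_h/N and N = 5250:
  stratum Coastal: (2650/5250)²·24.3²/630 = 0.238806
  stratum Inland: (2600/5250)²·13.0²/155 = 0.267413
V̂(ȳ_st) = 0.506219
SE(ȳ_st) = √0.506219 = 0.711491

SE(ȳ_st) ≈ 0.711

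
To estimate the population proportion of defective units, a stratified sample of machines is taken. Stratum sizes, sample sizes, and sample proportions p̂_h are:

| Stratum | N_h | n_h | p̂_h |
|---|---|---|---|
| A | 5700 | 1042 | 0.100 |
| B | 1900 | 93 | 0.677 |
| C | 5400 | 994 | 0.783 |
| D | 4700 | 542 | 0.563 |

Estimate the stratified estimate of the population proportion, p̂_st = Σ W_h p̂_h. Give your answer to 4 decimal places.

p̂_st ≈ 0.4933

N = 17700; stratum weights W_h = N_h/N.
p̂_st = Σ W_h p̂_h = (5700·0.100 + 1900·0.677 + 5400·0.783 + 4700·0.563)/17700 = 0.49325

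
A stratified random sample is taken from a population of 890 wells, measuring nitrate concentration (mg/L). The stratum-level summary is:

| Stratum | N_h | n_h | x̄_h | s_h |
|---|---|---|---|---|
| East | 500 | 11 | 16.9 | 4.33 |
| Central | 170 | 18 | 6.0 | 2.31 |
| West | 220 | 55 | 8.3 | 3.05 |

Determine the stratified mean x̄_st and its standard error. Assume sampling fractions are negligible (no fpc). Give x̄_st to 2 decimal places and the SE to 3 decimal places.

x̄_st ≈ 12.69, SE ≈ 0.748

x̄_st = Σ W_h x̄_h = (500·16.9 + 170·6.0 + 220·8.3)/890 = 12.69213
V̂(x̄_st) = Σ W_h² s_h²/n_h, with W_h = N_h/N and N = 890:
  stratum East: (500/890)²·4.33²/11 = 0.537951
  stratum Central: (170/890)²·2.31²/18 = 0.0108161
  stratum West: (220/890)²·3.05²/55 = 0.0103348
V̂(x̄_st) = 0.559102
SE(x̄_st) = √0.559102 = 0.747731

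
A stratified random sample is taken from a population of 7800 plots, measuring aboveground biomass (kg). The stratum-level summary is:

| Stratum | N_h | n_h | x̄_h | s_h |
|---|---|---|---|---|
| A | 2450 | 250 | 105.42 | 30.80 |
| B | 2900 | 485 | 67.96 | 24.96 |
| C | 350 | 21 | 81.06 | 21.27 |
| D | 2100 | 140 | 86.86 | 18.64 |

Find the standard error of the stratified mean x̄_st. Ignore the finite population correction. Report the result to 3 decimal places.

SE(x̄_st) ≈ 0.880

V̂(x̄_st) = Σ W_h² s_h²/n_h, with W_h = N_h/N and N = 7800:
  stratum A: (2450/7800)²·30.80²/250 = 0.374373
  stratum B: (2900/7800)²·24.96²/485 = 0.177564
  stratum C: (350/7800)²·21.27²/21 = 0.0433773
  stratum D: (2100/7800)²·18.64²/140 = 0.179893
V̂(x̄_st) = 0.775206
SE(x̄_st) = √0.775206 = 0.880458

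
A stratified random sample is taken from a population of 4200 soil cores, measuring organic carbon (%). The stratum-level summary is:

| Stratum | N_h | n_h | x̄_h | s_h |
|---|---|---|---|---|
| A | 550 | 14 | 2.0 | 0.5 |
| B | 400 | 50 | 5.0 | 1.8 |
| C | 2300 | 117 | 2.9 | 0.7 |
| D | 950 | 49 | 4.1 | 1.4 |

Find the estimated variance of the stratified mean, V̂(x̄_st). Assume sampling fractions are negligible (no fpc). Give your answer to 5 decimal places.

V̂(x̄_st) ≈ 0.00420

V̂(x̄_st) = Σ W_h² s_h²/n_h, with W_h = N_h/N and N = 4200:
  stratum A: (550/4200)²·0.5²/14 = 0.000306224
  stratum B: (400/4200)²·1.8²/50 = 0.000587755
  stratum C: (2300/4200)²·0.7²/117 = 0.00125594
  stratum D: (950/4200)²·1.4²/49 = 0.00204649
V̂(x̄_st) = 0.0041964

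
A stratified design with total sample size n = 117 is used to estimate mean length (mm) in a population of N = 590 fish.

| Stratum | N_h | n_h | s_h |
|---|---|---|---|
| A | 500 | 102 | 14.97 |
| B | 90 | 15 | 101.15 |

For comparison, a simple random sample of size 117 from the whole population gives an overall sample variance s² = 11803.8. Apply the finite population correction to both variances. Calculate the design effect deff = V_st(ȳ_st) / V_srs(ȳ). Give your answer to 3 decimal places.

V̂(ȳ_st) = Σ W_h² (1 − n_h/N_h) s_h²/n_h, with W_h = N_h/N and N = 590:
  stratum A: (500/590)²·(1 − 102/500)·14.97²/102 = 1.25601
  stratum B: (90/590)²·(1 − 15/90)·101.15²/15 = 13.2264
V_st = 14.4824
V_srs = (1 − 117/590)·11803.8/117 = 80.8807
deff = V_st / V_srs = 14.4824/80.8807 = 0.1791

deff ≈ 0.179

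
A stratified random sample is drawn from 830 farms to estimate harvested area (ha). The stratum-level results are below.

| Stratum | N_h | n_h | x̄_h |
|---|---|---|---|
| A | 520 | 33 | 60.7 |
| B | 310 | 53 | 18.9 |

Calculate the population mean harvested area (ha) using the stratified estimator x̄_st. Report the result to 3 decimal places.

N = Σ N_h = 830. Stratum weights W_h = N_h/N.
x̄_st = (520·60.7 + 310·18.9) / 830 = 45.08795

x̄_st ≈ 45.088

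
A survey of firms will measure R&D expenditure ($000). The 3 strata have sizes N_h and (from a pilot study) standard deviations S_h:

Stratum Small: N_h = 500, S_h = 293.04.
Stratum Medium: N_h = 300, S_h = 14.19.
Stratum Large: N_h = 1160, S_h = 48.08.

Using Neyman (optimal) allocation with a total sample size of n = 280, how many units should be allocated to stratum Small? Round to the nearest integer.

Neyman allocation: n_h = n · N_h S_h / Σ N_i S_i, with n = 280.
  stratum Small: N_h·S_h = 500·293.04 = 146520.00
  stratum Medium: N_h·S_h = 300·14.19 = 4257.00
  stratum Large: N_h·S_h = 1160·48.08 = 55772.80
Σ N_h S_h = 206549.80
n for stratum Small = 280·146520.00/206549.80 = 198.623 → 199

199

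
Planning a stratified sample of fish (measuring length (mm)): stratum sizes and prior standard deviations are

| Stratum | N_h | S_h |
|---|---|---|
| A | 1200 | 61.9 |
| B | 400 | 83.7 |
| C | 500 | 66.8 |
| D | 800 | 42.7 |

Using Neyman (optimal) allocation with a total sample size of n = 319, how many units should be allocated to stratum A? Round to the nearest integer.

Neyman allocation: n_h = n · N_h S_h / Σ N_i S_i, with n = 319.
  stratum A: N_h·S_h = 1200·61.9 = 74280.00
  stratum B: N_h·S_h = 400·83.7 = 33480.00
  stratum C: N_h·S_h = 500·66.8 = 33400.00
  stratum D: N_h·S_h = 800·42.7 = 34160.00
Σ N_h S_h = 175320.00
n for stratum A = 319·74280.00/175320.00 = 135.155 → 135

135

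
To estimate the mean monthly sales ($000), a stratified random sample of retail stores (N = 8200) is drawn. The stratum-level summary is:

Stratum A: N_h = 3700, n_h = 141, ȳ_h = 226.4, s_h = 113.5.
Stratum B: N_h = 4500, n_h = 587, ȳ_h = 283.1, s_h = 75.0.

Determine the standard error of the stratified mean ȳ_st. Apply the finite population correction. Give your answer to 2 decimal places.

SE(ȳ_st) ≈ 4.52

V̂(ȳ_st) = Σ W_h² (1 − n_h/N_h) s_h²/n_h, with W_h = N_h/N and N = 8200:
  stratum A: (3700/8200)²·(1 − 141/3700)·113.5²/141 = 17.8926
  stratum B: (4500/8200)²·(1 − 587/4500)·75.0²/587 = 2.50945
V̂(ȳ_st) = 20.4021
SE(ȳ_st) = √20.4021 = 4.51687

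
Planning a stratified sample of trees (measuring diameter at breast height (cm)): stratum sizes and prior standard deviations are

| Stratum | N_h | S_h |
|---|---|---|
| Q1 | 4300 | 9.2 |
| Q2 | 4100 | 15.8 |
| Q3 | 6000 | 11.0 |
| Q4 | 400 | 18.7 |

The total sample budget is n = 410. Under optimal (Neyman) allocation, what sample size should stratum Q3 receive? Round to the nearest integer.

Neyman allocation: n_h = n · N_h S_h / Σ N_i S_i, with n = 410.
  stratum Q1: N_h·S_h = 4300·9.2 = 39560.00
  stratum Q2: N_h·S_h = 4100·15.8 = 64780.00
  stratum Q3: N_h·S_h = 6000·11.0 = 66000.00
  stratum Q4: N_h·S_h = 400·18.7 = 7480.00
Σ N_h S_h = 177820.00
n for stratum Q3 = 410·66000.00/177820.00 = 152.176 → 152

152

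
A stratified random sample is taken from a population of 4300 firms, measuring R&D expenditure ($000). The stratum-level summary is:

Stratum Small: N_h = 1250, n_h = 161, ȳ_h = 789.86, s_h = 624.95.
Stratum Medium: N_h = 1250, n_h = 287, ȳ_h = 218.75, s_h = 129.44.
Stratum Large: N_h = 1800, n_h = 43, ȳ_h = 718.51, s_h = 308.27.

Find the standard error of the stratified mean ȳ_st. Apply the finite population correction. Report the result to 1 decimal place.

V̂(ȳ_st) = Σ W_h² (1 − n_h/N_h) s_h²/n_h, with W_h = N_h/N and N = 4300:
  stratum Small: (1250/4300)²·(1 − 161/1250)·624.95²/161 = 178.594
  stratum Medium: (1250/4300)²·(1 − 287/1250)·129.44²/287 = 3.80062
  stratum Large: (1800/4300)²·(1 − 43/1800)·308.27²/43 = 378.008
V̂(ȳ_st) = 560.402
SE(ȳ_st) = √560.402 = 23.6728

SE(ȳ_st) ≈ 23.7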